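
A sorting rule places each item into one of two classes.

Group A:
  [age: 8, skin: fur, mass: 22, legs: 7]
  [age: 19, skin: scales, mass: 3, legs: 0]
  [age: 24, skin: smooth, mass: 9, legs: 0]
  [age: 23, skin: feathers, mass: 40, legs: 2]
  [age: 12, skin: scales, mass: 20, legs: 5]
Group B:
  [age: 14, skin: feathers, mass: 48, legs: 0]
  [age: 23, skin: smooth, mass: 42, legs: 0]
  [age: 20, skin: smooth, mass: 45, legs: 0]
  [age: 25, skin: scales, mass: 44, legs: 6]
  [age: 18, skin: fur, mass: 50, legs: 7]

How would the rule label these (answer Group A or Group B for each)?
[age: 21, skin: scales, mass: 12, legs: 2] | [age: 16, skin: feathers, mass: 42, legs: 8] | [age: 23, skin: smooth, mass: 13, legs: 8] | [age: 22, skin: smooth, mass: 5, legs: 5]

All 'Group A' examples share one property — mass ≤ 40 — and every 'Group B' example lacks it.
[age: 21, skin: scales, mass: 12, legs: 2]: mass = 12 — has this property, so Group A. [age: 16, skin: feathers, mass: 42, legs: 8]: mass = 42 — does not satisfy this, so Group B. [age: 23, skin: smooth, mass: 13, legs: 8]: mass = 13 — has this property, so Group A. [age: 22, skin: smooth, mass: 5, legs: 5]: mass = 5 — has this property, so Group A.

Group A, Group B, Group A, Group A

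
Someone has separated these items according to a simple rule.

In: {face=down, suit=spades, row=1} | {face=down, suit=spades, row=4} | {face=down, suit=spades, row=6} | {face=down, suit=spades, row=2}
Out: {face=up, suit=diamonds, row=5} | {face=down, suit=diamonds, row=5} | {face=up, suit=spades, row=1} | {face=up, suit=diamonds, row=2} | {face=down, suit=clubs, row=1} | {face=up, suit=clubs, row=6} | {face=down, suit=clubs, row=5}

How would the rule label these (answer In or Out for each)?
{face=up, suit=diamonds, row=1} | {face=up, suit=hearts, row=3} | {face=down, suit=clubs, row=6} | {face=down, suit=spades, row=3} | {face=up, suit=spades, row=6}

Out, Out, Out, In, Out

'In' ⟺ face is down AND suit is spades.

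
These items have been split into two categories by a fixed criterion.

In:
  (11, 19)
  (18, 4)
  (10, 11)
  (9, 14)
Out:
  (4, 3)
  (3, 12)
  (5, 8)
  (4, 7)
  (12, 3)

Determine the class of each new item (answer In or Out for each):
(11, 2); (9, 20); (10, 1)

The simplest hypothesis consistent with all the labels is: sum ≥ 21.
Out: (11, 2), since 11+2 = 13. In: (9, 20), since 9+20 = 29. Out: (10, 1), since 10+1 = 11.

Out, In, Out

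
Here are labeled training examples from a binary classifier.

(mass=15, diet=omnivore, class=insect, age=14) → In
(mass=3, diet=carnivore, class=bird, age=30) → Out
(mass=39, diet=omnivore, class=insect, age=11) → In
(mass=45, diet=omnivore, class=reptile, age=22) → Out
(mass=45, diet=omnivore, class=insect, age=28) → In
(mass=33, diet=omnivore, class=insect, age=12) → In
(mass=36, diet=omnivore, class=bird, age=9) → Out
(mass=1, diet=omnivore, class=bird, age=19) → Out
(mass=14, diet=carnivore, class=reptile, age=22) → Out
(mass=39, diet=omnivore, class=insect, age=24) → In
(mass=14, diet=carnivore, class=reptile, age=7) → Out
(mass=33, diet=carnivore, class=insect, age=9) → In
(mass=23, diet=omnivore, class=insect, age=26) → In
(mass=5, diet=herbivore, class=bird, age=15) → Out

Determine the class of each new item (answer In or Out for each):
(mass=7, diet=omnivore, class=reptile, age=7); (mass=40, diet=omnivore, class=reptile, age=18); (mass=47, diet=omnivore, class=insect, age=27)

All 'In' examples share one property — class is insect — and every 'Out' example lacks it.
(mass=7, diet=omnivore, class=reptile, age=7): class is reptile — fails the rule, so Out.
(mass=40, diet=omnivore, class=reptile, age=18): class is reptile — fails the rule, so Out.
(mass=47, diet=omnivore, class=insect, age=27): class is insect — fits, so In.

Out, Out, In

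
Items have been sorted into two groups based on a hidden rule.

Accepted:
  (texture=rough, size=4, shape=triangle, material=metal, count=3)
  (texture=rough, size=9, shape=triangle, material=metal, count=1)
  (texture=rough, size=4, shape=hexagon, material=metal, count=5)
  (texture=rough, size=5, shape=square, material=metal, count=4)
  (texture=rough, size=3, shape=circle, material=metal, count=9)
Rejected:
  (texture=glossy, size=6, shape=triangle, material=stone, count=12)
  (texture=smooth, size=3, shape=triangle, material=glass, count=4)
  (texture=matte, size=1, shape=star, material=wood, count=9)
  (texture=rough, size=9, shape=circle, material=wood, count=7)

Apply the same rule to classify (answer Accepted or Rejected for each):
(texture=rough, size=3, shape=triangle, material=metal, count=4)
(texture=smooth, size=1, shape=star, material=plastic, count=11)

The rule appears to be: material is metal.
(texture=rough, size=3, shape=triangle, material=metal, count=4): material is metal, fits → Accepted. (texture=smooth, size=1, shape=star, material=plastic, count=11): material is plastic, does not pass → Rejected.

Accepted, Rejected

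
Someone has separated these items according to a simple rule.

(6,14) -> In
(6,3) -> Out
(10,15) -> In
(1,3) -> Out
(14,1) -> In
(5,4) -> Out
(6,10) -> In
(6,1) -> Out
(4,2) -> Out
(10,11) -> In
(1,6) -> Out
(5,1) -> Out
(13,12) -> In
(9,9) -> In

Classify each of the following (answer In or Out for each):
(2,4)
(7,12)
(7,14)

Out, In, In

The simplest hypothesis consistent with all the labels is: sum ≥ 15.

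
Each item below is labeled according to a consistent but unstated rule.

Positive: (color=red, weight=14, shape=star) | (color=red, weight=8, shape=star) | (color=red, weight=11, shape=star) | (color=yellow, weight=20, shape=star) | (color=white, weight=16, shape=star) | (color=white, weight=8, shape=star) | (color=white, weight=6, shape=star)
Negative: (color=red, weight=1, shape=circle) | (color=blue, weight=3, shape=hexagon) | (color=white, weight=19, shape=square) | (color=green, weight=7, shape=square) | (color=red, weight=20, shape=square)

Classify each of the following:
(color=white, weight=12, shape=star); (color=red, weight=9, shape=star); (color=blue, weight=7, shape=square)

The pattern is that an item is 'Positive' exactly when: shape is star.

Positive, Positive, Negative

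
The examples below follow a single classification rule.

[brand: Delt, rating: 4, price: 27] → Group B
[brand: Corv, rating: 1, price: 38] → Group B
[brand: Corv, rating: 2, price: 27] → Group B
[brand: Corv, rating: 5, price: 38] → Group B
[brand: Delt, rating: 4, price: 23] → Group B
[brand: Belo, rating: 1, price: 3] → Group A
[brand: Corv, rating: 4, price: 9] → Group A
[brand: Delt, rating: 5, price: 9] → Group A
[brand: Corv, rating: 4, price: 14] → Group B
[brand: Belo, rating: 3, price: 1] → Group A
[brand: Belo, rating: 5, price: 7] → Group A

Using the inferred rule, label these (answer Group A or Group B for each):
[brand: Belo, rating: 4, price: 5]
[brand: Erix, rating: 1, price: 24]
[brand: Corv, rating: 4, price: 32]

Every 'Group A' example satisfies: price ≤ 9. None of the 'Group B' examples do.
[brand: Belo, rating: 4, price: 5] — price = 5, hence Group A.
[brand: Erix, rating: 1, price: 24] — price = 24, hence Group B.
[brand: Corv, rating: 4, price: 32] — price = 32, hence Group B.

Group A, Group B, Group B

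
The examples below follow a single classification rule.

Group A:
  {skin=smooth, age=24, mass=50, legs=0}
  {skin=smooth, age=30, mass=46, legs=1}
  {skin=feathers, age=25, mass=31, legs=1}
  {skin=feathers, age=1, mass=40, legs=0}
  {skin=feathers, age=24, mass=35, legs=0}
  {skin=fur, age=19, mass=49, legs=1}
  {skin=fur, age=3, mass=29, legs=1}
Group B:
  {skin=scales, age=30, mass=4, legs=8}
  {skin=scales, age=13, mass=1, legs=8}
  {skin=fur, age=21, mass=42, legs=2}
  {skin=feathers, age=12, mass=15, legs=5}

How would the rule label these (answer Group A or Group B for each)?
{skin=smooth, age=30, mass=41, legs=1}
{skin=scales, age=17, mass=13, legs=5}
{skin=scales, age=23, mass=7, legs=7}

Group A, Group B, Group B

'Group A' ⟺ legs ≤ 1.
{skin=smooth, age=30, mass=41, legs=1} → legs = 1 → Group A.
{skin=scales, age=17, mass=13, legs=5} → legs = 5 → Group B.
{skin=scales, age=23, mass=7, legs=7} → legs = 7 → Group B.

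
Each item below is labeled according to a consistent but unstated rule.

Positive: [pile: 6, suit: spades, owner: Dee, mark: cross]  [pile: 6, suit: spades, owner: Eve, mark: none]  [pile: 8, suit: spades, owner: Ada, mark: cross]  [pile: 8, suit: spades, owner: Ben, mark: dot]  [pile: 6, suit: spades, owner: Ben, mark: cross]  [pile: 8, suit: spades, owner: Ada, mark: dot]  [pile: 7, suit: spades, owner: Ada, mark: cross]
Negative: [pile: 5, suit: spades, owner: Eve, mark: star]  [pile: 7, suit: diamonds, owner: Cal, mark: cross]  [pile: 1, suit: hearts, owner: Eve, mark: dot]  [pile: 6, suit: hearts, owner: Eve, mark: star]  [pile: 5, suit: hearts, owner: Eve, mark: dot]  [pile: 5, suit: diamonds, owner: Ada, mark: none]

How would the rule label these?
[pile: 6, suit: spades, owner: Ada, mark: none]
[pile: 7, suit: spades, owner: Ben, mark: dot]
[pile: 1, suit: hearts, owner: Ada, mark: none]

Positive, Positive, Negative

The rule appears to be: suit is spades AND pile ≥ 6.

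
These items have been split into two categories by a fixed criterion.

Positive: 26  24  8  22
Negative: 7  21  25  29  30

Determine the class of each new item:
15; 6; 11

Negative, Positive, Negative

The common property of the 'Positive' items is: even AND at most 26. No 'Negative' item has it.
15 — 15 is odd, 15 ≤ 26, hence Negative.
6 — 6 is even, 6 ≤ 26, hence Positive.
11 — 11 is odd, 11 ≤ 26, hence Negative.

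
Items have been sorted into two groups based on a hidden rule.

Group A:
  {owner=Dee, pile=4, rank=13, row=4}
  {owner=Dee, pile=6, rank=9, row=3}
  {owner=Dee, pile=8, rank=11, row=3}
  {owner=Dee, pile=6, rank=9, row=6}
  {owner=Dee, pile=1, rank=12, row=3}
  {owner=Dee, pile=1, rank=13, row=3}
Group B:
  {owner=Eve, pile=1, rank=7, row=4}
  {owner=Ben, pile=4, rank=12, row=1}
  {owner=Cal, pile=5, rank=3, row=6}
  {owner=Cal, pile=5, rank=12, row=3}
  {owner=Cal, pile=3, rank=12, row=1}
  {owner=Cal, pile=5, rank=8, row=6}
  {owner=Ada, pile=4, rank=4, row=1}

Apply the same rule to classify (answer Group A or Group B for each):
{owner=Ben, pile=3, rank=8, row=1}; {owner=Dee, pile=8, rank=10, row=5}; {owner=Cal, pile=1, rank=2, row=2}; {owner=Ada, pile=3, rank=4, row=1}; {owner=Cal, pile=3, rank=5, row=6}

Group B, Group A, Group B, Group B, Group B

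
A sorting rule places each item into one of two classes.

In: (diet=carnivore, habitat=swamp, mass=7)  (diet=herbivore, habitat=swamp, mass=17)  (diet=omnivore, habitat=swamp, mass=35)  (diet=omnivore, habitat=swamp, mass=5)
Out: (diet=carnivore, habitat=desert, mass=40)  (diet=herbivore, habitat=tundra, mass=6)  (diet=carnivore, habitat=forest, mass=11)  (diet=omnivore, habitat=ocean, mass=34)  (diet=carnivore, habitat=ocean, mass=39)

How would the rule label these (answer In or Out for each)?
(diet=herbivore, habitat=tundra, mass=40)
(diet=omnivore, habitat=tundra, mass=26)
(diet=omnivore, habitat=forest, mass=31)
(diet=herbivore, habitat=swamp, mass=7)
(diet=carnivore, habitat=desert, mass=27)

The rule appears to be: habitat is swamp.
(diet=herbivore, habitat=tundra, mass=40): habitat is tundra — does not fit, so Out.
(diet=omnivore, habitat=tundra, mass=26): habitat is tundra — does not fit, so Out.
(diet=omnivore, habitat=forest, mass=31): habitat is forest — does not fit, so Out.
(diet=herbivore, habitat=swamp, mass=7): habitat is swamp — checks out, so In.
(diet=carnivore, habitat=desert, mass=27): habitat is desert — does not fit, so Out.

Out, Out, Out, In, Out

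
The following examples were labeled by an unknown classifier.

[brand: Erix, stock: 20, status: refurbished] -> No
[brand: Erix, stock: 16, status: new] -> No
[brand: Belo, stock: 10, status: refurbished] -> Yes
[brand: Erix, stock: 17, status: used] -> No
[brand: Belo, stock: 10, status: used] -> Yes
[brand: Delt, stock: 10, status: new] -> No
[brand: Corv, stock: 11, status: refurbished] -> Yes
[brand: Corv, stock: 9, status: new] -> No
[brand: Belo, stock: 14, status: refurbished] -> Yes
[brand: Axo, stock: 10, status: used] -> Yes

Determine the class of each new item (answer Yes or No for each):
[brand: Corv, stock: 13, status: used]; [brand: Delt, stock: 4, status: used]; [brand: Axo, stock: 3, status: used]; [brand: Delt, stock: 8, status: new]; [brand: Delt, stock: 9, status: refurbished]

Yes, Yes, Yes, No, Yes

Rule: status is not new AND stock ≤ 14. This holds for each 'Yes' example and fails for each 'No' one.
[brand: Corv, stock: 13, status: used] — status is used, stock = 13, hence Yes.
[brand: Delt, stock: 4, status: used] — status is used, stock = 4, hence Yes.
[brand: Axo, stock: 3, status: used] — status is used, stock = 3, hence Yes.
[brand: Delt, stock: 8, status: new] — status is new, stock = 8, hence No.
[brand: Delt, stock: 9, status: refurbished] — status is refurbished, stock = 9, hence Yes.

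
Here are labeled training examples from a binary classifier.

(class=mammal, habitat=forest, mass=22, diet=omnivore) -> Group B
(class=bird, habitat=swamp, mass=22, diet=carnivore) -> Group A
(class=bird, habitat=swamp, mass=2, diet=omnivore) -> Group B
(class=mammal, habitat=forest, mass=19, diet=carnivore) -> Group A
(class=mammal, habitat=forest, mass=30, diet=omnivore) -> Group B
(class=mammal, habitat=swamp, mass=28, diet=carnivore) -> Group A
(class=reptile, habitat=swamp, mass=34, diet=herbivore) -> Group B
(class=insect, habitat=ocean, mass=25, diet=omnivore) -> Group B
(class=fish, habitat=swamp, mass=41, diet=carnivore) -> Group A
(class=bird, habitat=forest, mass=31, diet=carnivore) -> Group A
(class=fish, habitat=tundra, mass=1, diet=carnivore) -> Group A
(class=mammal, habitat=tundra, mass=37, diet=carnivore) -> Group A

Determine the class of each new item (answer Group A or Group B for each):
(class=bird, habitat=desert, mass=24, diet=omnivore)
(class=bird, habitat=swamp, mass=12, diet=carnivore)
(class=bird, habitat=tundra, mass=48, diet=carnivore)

Group B, Group A, Group A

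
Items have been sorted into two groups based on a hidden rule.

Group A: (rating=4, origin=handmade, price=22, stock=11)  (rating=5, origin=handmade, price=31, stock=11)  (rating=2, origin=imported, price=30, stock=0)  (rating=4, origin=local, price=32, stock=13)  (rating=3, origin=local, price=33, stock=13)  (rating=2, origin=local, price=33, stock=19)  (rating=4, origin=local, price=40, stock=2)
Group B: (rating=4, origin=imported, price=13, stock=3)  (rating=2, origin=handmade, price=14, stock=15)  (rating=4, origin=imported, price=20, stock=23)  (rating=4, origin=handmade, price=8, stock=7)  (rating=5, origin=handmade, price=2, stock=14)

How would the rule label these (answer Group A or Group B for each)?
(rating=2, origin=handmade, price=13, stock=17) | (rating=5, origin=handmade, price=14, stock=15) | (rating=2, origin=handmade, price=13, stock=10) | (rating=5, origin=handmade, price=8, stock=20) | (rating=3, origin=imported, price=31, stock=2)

Rule: price ≥ 22. This holds for each 'Group A' example and fails for each 'Group B' one.
(rating=2, origin=handmade, price=13, stock=17) — price = 13, hence Group B. (rating=5, origin=handmade, price=14, stock=15) — price = 14, hence Group B. (rating=2, origin=handmade, price=13, stock=10) — price = 13, hence Group B. (rating=5, origin=handmade, price=8, stock=20) — price = 8, hence Group B. (rating=3, origin=imported, price=31, stock=2) — price = 31, hence Group A.

Group B, Group B, Group B, Group B, Group A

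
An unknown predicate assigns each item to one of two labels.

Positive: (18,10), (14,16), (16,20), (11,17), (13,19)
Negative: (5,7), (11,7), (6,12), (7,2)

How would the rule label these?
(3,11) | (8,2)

Negative, Negative

The simplest hypothesis consistent with all the labels is: sum ≥ 28.
(3,11) — 3+11 = 14, hence Negative. (8,2) — 8+2 = 10, hence Negative.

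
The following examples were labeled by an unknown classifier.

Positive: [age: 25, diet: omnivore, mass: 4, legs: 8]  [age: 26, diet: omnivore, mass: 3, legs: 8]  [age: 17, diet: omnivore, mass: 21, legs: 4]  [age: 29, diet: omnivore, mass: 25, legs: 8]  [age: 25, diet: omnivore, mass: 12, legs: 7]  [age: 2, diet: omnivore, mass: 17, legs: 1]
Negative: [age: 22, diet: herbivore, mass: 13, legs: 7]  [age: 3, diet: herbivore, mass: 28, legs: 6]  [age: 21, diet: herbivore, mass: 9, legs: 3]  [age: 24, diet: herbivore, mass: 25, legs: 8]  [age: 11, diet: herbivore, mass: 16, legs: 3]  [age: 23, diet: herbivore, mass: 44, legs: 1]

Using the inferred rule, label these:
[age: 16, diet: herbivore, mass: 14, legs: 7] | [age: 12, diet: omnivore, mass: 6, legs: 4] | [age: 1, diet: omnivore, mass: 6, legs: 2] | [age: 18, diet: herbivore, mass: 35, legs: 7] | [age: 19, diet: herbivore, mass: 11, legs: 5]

Negative, Positive, Positive, Negative, Negative

The distinguishing property — diet is omnivore — holds for all the 'Positive' cases and none of the 'Negative' cases.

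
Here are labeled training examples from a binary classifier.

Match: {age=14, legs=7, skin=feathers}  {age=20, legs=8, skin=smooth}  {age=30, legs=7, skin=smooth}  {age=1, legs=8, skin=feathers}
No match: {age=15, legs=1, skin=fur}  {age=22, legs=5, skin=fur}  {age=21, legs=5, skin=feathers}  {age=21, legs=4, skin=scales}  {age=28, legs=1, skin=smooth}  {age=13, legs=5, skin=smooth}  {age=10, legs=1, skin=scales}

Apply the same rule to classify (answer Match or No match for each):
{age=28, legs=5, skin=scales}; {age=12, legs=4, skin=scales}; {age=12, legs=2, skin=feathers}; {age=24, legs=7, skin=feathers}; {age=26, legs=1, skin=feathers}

The distinguishing property — legs ≥ 7 — holds for all the 'Match' cases and none of the 'No match' cases.
{age=28, legs=5, skin=scales}: legs = 5, doesn't qualify → No match.
{age=12, legs=4, skin=scales}: legs = 4, doesn't qualify → No match.
{age=12, legs=2, skin=feathers}: legs = 2, doesn't qualify → No match.
{age=24, legs=7, skin=feathers}: legs = 7, qualifies → Match.
{age=26, legs=1, skin=feathers}: legs = 1, doesn't qualify → No match.

No match, No match, No match, Match, No match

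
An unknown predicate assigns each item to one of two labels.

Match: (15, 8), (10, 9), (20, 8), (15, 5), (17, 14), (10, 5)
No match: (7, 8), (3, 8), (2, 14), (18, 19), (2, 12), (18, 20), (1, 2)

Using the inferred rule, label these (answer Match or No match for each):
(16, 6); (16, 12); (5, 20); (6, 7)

A rule that fits every label: first > second — true of each 'Match' example, false of each 'No match' one.
(16, 6): Match (16 > 6). (16, 12): Match (16 > 12). (5, 20): No match (5 < 20). (6, 7): No match (6 < 7).

Match, Match, No match, No match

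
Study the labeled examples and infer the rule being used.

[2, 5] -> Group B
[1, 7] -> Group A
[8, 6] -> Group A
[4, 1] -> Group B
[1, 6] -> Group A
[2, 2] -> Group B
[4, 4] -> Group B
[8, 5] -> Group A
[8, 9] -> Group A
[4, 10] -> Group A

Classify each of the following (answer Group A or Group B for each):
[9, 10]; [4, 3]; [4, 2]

Group A, Group B, Group B

Rule: max ≥ 6. This holds for each 'Group A' example and fails for each 'Group B' one.
[9, 10] — max 10, hence Group A.
[4, 3] — max 4, hence Group B.
[4, 2] — max 4, hence Group B.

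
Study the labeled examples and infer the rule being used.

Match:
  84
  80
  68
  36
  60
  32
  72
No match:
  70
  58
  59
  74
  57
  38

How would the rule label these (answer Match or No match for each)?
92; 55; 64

Match, No match, Match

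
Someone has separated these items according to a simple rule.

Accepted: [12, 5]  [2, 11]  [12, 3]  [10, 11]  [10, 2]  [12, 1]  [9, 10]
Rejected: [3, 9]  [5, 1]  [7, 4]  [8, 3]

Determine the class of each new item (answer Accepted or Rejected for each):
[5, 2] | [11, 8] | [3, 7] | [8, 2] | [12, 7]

The simplest hypothesis consistent with all the labels is: max ≥ 10.
[5, 2]: Rejected (max 5). [11, 8]: Accepted (max 11). [3, 7]: Rejected (max 7). [8, 2]: Rejected (max 8). [12, 7]: Accepted (max 12).

Rejected, Accepted, Rejected, Rejected, Accepted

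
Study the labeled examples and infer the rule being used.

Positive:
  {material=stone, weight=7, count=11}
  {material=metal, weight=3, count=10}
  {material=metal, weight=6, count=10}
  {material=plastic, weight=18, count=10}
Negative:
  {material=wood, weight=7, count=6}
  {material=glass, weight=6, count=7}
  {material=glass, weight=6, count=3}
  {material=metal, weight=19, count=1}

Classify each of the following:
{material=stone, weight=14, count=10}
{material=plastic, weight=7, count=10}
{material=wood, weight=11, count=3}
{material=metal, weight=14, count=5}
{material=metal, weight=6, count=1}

Positive, Positive, Negative, Negative, Negative

The distinguishing property — count ≥ 10 — holds for all the 'Positive' cases and none of the 'Negative' cases.
{material=stone, weight=14, count=10}: Positive (count = 10). {material=plastic, weight=7, count=10}: Positive (count = 10). {material=wood, weight=11, count=3}: Negative (count = 3). {material=metal, weight=14, count=5}: Negative (count = 5). {material=metal, weight=6, count=1}: Negative (count = 1).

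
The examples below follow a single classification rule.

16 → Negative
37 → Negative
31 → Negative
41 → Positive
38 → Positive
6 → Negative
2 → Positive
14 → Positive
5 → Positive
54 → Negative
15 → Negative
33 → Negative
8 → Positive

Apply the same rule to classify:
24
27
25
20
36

One predicate separates the groups cleanly: ≡ 2 (mod 3).
24: 24 mod 3 = 0 — does not fit, so Negative.
27: 27 mod 3 = 0 — does not fit, so Negative.
25: 25 mod 3 = 1 — does not fit, so Negative.
20: 20 mod 3 = 2 — has this property, so Positive.
36: 36 mod 3 = 0 — does not fit, so Negative.

Negative, Negative, Negative, Positive, Negative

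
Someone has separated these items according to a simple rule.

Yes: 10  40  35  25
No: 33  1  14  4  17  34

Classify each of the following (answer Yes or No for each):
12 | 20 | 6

The rule appears to be: multiple of 5.
12 → 12 = 5·2 + 2 → No.
20 → 20 = 5·4 → Yes.
6 → 6 = 5·1 + 1 → No.

No, Yes, No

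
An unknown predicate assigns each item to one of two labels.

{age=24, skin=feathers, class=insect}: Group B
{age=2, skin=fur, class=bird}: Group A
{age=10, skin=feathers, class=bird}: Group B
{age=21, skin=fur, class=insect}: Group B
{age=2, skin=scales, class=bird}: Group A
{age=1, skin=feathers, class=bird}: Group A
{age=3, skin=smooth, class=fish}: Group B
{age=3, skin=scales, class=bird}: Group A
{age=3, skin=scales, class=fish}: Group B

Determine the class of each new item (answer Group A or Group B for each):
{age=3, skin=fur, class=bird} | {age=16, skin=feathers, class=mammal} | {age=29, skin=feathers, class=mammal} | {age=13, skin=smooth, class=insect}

Group A, Group B, Group B, Group B

'Group A' ⟺ class is bird AND age ≤ 3.
{age=3, skin=fur, class=bird}: Group A (class is bird, age = 3). {age=16, skin=feathers, class=mammal}: Group B (class is mammal, age = 16). {age=29, skin=feathers, class=mammal}: Group B (class is mammal, age = 29). {age=13, skin=smooth, class=insect}: Group B (class is insect, age = 13).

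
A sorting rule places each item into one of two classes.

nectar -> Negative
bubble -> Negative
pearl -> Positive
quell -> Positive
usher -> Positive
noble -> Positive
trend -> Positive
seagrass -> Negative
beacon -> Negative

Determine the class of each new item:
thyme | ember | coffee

Every 'Positive' example satisfies: odd length. None of the 'Negative' examples do.

Positive, Positive, Negative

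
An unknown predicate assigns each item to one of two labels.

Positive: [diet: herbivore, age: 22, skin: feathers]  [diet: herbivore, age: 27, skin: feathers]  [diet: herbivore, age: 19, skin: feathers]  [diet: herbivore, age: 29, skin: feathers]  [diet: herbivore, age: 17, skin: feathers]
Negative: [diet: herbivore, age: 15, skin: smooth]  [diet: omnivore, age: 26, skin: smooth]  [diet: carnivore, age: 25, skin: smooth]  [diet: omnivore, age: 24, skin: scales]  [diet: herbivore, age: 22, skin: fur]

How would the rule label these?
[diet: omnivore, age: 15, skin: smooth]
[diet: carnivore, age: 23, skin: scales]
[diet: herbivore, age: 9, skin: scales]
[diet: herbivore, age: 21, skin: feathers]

All 'Positive' examples share one property — skin is feathers — and every 'Negative' example lacks it.
[diet: omnivore, age: 15, skin: smooth] → skin is smooth → Negative. [diet: carnivore, age: 23, skin: scales] → skin is scales → Negative. [diet: herbivore, age: 9, skin: scales] → skin is scales → Negative. [diet: herbivore, age: 21, skin: feathers] → skin is feathers → Positive.

Negative, Negative, Negative, Positive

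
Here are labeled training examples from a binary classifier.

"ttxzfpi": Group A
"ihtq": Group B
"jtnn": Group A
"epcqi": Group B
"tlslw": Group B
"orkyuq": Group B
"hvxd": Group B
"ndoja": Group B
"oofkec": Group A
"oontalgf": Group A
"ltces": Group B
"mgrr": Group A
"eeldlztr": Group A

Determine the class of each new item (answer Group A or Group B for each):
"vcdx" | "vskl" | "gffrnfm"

The simplest hypothesis consistent with all the labels is: has a double letter.
"vcdx": no doubled letter, does not pass → Group B. "vskl": no doubled letter, does not pass → Group B. "gffrnfm": 'ff' doubled, fits → Group A.

Group B, Group B, Group A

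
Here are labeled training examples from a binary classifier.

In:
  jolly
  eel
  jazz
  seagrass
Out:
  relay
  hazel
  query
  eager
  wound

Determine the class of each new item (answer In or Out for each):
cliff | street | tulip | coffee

In, In, Out, In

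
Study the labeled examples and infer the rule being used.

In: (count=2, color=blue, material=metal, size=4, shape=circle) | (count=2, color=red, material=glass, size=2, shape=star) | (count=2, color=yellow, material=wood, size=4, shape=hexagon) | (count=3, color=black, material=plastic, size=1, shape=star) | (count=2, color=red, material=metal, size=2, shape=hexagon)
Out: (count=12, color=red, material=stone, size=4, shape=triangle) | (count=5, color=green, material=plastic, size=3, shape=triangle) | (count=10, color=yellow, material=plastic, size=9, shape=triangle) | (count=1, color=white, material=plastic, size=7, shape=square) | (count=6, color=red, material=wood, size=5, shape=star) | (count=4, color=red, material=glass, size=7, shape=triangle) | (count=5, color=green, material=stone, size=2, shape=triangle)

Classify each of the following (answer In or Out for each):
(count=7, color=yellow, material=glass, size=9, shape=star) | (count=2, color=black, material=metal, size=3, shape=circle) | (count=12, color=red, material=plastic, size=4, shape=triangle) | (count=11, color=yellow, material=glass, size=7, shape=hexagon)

The pattern is that an item is 'In' exactly when: size ≤ 4 AND count ≤ 3.
(count=7, color=yellow, material=glass, size=9, shape=star): size = 9, count = 7 — fails this test, so Out.
(count=2, color=black, material=metal, size=3, shape=circle): size = 3, count = 2 — fits, so In.
(count=12, color=red, material=plastic, size=4, shape=triangle): size = 4, count = 12 — fails this test, so Out.
(count=11, color=yellow, material=glass, size=7, shape=hexagon): size = 7, count = 11 — fails this test, so Out.

Out, In, Out, Out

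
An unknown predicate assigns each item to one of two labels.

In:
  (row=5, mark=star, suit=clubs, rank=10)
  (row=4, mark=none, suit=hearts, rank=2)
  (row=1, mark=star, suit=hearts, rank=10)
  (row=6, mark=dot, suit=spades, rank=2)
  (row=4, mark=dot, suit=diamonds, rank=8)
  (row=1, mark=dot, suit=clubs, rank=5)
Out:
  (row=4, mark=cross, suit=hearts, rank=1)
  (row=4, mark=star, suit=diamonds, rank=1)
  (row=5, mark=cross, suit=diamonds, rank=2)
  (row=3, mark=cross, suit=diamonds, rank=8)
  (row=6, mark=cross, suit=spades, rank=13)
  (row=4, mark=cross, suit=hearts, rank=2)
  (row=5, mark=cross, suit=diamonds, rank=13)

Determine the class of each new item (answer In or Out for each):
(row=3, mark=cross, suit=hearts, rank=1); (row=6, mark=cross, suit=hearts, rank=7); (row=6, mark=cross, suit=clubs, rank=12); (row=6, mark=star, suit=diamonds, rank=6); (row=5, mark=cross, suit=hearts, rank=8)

Out, Out, Out, In, Out

The distinguishing property — mark is not cross AND rank ≥ 2 — holds for all the 'In' cases and none of the 'Out' cases.
Out: (row=3, mark=cross, suit=hearts, rank=1), since mark is cross, rank = 1. Out: (row=6, mark=cross, suit=hearts, rank=7), since mark is cross, rank = 7. Out: (row=6, mark=cross, suit=clubs, rank=12), since mark is cross, rank = 12. In: (row=6, mark=star, suit=diamonds, rank=6), since mark is star, rank = 6. Out: (row=5, mark=cross, suit=hearts, rank=8), since mark is cross, rank = 8.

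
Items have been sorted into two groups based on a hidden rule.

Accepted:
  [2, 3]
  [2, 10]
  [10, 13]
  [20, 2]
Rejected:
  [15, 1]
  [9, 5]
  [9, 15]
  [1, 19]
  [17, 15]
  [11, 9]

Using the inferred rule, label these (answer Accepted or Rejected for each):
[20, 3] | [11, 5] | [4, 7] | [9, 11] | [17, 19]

All 'Accepted' examples share one property — first is even — and every 'Rejected' example lacks it.
[20, 3]: Accepted (first 20).
[11, 5]: Rejected (first 11).
[4, 7]: Accepted (first 4).
[9, 11]: Rejected (first 9).
[17, 19]: Rejected (first 17).

Accepted, Rejected, Accepted, Rejected, Rejected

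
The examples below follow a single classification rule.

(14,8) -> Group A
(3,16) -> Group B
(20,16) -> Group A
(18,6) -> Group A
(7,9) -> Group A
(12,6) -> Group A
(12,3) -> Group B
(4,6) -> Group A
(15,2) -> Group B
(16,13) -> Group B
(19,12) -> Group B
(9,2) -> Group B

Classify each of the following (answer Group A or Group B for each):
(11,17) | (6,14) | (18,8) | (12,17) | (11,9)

Group A, Group A, Group A, Group B, Group A

The classifier is using: sum is even.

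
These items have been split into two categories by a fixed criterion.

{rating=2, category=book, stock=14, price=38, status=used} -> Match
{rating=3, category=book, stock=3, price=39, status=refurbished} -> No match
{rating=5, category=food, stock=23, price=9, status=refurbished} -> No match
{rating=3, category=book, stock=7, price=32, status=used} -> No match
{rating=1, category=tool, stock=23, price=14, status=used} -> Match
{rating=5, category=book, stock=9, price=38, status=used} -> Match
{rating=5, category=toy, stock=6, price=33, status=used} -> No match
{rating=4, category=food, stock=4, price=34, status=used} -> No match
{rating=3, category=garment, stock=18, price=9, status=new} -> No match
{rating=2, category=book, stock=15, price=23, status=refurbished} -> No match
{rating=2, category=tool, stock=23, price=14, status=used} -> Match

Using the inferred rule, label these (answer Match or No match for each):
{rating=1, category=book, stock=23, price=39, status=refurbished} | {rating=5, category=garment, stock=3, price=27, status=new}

The classifier is using: status is used AND stock ≥ 9.
{rating=1, category=book, stock=23, price=39, status=refurbished} — status is refurbished, stock = 23, hence No match.
{rating=5, category=garment, stock=3, price=27, status=new} — status is new, stock = 3, hence No match.

No match, No match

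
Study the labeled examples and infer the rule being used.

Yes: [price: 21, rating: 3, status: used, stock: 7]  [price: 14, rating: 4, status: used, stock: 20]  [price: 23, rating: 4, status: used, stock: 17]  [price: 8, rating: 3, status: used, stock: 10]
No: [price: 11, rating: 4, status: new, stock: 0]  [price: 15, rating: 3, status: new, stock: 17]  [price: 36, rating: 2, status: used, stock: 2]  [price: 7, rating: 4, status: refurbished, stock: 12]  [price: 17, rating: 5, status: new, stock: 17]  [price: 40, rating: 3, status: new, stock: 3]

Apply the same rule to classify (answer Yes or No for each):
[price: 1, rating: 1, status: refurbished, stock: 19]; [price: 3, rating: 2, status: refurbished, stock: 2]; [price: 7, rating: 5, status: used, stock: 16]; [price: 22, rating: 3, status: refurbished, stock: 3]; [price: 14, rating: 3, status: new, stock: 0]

No, No, Yes, No, No

One predicate separates the groups cleanly: status is used AND stock ≥ 3.
[price: 1, rating: 1, status: refurbished, stock: 19] — status is refurbished, stock = 19, hence No.
[price: 3, rating: 2, status: refurbished, stock: 2] — status is refurbished, stock = 2, hence No.
[price: 7, rating: 5, status: used, stock: 16] — status is used, stock = 16, hence Yes.
[price: 22, rating: 3, status: refurbished, stock: 3] — status is refurbished, stock = 3, hence No.
[price: 14, rating: 3, status: new, stock: 0] — status is new, stock = 0, hence No.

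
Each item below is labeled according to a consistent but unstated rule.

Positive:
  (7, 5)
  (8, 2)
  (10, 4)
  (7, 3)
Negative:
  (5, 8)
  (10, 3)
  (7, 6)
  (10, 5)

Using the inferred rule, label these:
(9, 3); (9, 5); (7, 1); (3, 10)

Positive, Positive, Positive, Negative

The distinguishing property — sum is even — holds for all the 'Positive' cases and none of the 'Negative' cases.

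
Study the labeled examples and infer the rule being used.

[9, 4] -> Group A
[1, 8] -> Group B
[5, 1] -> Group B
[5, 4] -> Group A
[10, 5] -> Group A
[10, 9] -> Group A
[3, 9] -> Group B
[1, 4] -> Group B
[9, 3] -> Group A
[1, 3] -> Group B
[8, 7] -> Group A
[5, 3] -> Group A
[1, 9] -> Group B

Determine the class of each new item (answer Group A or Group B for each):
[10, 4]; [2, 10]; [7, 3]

Every 'Group A' example satisfies: first > second AND sum ≥ 8. None of the 'Group B' examples do.
Group A: [10, 4], since 10 > 4, 10+4 = 14. Group B: [2, 10], since 2 < 10, 2+10 = 12. Group A: [7, 3], since 7 > 3, 7+3 = 10.

Group A, Group B, Group A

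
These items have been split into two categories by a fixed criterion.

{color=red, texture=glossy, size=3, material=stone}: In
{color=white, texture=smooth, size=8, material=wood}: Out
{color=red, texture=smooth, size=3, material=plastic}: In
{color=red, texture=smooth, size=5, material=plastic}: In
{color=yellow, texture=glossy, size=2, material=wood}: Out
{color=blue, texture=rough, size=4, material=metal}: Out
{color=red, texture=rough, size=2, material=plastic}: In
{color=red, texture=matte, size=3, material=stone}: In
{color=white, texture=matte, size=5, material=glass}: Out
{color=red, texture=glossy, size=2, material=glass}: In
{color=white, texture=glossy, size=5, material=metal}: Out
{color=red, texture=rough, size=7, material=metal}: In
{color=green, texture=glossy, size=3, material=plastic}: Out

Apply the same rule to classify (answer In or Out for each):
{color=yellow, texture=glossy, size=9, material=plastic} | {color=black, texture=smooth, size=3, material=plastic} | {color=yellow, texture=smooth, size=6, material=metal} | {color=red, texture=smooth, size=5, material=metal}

The pattern is that an item is 'In' exactly when: color is red.
{color=yellow, texture=glossy, size=9, material=plastic}: Out (color is yellow).
{color=black, texture=smooth, size=3, material=plastic}: Out (color is black).
{color=yellow, texture=smooth, size=6, material=metal}: Out (color is yellow).
{color=red, texture=smooth, size=5, material=metal}: In (color is red).

Out, Out, Out, In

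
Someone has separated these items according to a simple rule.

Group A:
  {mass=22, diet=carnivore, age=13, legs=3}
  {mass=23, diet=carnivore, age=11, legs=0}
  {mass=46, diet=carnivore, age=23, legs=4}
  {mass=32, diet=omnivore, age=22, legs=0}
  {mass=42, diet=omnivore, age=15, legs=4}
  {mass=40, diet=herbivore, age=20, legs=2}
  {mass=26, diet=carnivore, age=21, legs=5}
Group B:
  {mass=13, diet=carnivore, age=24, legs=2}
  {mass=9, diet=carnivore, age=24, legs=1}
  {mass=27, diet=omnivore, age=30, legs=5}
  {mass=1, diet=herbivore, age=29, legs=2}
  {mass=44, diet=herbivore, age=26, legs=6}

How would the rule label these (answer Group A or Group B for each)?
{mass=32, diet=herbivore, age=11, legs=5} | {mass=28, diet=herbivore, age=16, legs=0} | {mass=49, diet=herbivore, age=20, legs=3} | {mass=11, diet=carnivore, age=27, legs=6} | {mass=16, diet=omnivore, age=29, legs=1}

The distinguishing property — age ≤ 23 — holds for all the 'Group A' cases and none of the 'Group B' cases.
{mass=32, diet=herbivore, age=11, legs=5}: age = 11 — matches, so Group A. {mass=28, diet=herbivore, age=16, legs=0}: age = 16 — matches, so Group A. {mass=49, diet=herbivore, age=20, legs=3}: age = 20 — matches, so Group A. {mass=11, diet=carnivore, age=27, legs=6}: age = 27 — does not pass, so Group B. {mass=16, diet=omnivore, age=29, legs=1}: age = 29 — does not pass, so Group B.

Group A, Group A, Group A, Group B, Group B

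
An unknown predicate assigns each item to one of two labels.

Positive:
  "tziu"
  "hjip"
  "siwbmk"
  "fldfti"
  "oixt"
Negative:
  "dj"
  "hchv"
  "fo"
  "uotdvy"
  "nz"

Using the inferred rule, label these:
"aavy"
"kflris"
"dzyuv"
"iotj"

Negative, Positive, Negative, Positive

The classifier is using: contains 'i'.
"aavy": no 'i' — does not pass, so Negative. "kflris": has 'i' — meets the rule, so Positive. "dzyuv": no 'i' — does not pass, so Negative. "iotj": has 'i' — meets the rule, so Positive.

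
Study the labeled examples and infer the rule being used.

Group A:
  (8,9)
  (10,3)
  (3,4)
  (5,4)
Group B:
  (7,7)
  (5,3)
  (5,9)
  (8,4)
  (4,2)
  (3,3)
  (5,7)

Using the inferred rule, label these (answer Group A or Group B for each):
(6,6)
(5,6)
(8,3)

Every 'Group A' example satisfies: sum is odd. None of the 'Group B' examples do.
(6,6): 6+6 = 12, does not satisfy this → Group B.
(5,6): 5+6 = 11, has this property → Group A.
(8,3): 8+3 = 11, has this property → Group A.

Group B, Group A, Group A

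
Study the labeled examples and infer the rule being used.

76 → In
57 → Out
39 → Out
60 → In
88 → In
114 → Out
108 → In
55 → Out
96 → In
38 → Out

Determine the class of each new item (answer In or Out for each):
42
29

Looking at the examples, the only property every 'In' case has and every 'Out' case lacks is: multiple of 4.
Out: 42, since 42 = 4·10 + 2. Out: 29, since 29 = 4·7 + 1.

Out, Out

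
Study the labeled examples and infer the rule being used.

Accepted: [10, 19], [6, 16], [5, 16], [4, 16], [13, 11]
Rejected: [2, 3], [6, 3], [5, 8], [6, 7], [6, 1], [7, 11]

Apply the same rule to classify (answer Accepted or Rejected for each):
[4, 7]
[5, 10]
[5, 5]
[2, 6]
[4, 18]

Rejected, Rejected, Rejected, Rejected, Accepted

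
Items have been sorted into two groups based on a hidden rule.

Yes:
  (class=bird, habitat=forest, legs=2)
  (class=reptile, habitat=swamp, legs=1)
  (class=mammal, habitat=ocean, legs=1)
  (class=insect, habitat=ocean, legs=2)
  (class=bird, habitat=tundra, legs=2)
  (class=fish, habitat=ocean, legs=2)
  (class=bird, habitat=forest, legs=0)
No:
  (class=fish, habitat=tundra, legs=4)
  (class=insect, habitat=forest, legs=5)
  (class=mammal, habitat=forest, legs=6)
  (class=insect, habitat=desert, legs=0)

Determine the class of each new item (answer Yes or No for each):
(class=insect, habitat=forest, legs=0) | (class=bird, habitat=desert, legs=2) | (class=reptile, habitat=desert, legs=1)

The simplest hypothesis consistent with all the labels is: habitat is not desert AND legs ≤ 2.
(class=insect, habitat=forest, legs=0) → habitat is forest, legs = 0 → Yes. (class=bird, habitat=desert, legs=2) → habitat is desert, legs = 2 → No. (class=reptile, habitat=desert, legs=1) → habitat is desert, legs = 1 → No.

Yes, No, No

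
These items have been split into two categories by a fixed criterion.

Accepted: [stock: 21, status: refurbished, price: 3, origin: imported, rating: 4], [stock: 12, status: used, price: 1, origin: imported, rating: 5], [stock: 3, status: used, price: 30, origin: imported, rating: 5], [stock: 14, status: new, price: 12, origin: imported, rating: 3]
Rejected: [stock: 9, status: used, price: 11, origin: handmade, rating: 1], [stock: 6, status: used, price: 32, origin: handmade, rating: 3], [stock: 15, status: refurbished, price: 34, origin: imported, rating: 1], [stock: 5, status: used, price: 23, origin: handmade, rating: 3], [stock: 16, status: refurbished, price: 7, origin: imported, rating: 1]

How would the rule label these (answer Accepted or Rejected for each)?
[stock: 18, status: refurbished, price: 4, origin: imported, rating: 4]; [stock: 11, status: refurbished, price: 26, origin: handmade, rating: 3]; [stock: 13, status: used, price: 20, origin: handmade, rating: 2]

Accepted, Rejected, Rejected

The classifier is using: origin is imported AND rating ≥ 3.
[stock: 18, status: refurbished, price: 4, origin: imported, rating: 4]: Accepted (origin is imported, rating = 4).
[stock: 11, status: refurbished, price: 26, origin: handmade, rating: 3]: Rejected (origin is handmade, rating = 3).
[stock: 13, status: used, price: 20, origin: handmade, rating: 2]: Rejected (origin is handmade, rating = 2).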